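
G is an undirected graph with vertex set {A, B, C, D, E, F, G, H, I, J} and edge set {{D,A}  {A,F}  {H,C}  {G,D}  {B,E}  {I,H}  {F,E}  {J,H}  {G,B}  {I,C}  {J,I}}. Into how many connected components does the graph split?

2

Starting from C we can reach C, H, I, J. That is one component of size 4.
Starting from A we can reach A, B, D, E, F, G. That is one component of size 6.
Total: 2 components.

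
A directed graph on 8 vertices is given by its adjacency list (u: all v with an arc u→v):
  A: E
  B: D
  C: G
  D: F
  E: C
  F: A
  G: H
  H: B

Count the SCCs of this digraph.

{A, B, C, D, E, F, G, H} are all mutually reachable — one SCC of size 8.
That gives 1 strongly connected component.

1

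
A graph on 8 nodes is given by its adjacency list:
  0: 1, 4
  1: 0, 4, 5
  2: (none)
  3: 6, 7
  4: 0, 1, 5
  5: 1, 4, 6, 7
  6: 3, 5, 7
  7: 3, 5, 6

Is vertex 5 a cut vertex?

Deleting 5 raises the number of components from 2 to 3, so 5 is a cut vertex.

Yes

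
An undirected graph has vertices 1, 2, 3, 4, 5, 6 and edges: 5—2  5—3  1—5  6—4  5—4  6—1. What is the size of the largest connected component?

6

Starting from 1 we can reach 1, 2, 3, 4, 5, 6. That is one component of size 6.
The largest has 6 vertices.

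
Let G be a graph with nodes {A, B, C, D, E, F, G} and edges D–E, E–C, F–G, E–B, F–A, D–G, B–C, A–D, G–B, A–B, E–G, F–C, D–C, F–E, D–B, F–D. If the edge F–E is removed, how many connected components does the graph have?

1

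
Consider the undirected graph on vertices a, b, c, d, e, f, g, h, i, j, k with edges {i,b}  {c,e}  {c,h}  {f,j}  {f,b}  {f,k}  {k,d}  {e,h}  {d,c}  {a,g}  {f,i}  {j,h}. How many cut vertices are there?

1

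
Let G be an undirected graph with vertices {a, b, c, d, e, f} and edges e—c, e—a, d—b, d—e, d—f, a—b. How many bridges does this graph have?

The edges on the cycle d-e-a-b-d are not bridges since each lies on that cycle.
But removing e—c disconnects e from c; removing d—f disconnects d from f — these are bridges.
That makes 2 bridges.

2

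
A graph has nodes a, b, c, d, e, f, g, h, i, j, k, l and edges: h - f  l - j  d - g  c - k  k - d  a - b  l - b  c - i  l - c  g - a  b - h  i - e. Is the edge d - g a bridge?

After removing d - g, the path d-k-c-l-b-a-g still connects them, so the edge is not a bridge.

No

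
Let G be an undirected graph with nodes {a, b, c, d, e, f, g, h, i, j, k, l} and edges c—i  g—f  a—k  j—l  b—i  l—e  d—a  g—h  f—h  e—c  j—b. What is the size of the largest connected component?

6

Starting from a we can reach a, d, k. That is one component of size 3.
Starting from f we can reach f, g, h. That is one component of size 3.
Starting from b we can reach b, c, e, i, j, l. That is one component of size 6.
The largest has 6 vertices.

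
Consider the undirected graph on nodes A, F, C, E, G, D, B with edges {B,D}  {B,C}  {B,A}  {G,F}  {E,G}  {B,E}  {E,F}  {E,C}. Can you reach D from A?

From A we can reach A, B, C, D, E, F, G, which includes D.

Yes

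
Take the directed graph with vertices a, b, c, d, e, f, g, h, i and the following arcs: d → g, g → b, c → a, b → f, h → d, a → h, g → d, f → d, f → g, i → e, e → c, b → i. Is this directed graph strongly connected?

Yes

From c we can reach every vertex (a, b, c, d, e, f, g, h, i), and every vertex can reach c (a, b, c, d, e, f, g, h, i). So the whole graph is one strongly connected component.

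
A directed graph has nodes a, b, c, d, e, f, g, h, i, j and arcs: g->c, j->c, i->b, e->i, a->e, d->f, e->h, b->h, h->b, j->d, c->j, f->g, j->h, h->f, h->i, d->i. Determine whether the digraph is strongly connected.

No

There is no directed path from i to a, so the graph is not strongly connected.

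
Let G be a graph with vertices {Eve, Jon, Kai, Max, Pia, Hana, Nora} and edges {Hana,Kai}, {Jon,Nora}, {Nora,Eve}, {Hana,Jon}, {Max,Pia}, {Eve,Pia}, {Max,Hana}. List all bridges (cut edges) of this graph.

Hana-Kai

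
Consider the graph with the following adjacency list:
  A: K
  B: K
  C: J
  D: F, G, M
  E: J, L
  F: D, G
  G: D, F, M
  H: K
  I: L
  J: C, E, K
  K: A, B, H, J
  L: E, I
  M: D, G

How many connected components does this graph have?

Starting from D we can reach D, F, G, M. That is one component of size 4.
Starting from A we can reach A, B, C, E, H, I, J, K, L. That is one component of size 9.
Total: 2 components.

2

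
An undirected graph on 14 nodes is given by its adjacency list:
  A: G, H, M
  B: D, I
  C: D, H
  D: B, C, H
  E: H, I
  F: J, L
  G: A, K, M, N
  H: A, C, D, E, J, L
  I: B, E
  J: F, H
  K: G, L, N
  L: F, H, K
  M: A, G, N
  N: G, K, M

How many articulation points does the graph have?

Removing H increases the component count from 1 to 2, so H is a cut vertex.
By contrast removing E leaves 1 component; it is not a cut vertex. No other vertex is a cut vertex either.

1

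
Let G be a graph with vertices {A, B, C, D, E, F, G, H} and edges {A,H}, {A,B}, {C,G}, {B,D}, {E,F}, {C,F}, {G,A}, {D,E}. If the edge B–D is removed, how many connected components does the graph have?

B and D are still connected via B-A-G-C-F-E-D, so the component count stays at 1.

1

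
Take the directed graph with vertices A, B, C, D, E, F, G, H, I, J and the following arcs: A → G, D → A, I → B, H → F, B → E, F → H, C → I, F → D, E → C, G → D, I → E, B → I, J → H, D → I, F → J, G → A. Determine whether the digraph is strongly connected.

No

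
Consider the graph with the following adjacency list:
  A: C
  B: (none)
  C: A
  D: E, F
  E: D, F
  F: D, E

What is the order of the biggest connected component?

3

B is isolated — a component by itself.
Starting from A we can reach A, C. That is one component of size 2.
Starting from D we can reach D, E, F. That is one component of size 3.
The largest has 3 vertices.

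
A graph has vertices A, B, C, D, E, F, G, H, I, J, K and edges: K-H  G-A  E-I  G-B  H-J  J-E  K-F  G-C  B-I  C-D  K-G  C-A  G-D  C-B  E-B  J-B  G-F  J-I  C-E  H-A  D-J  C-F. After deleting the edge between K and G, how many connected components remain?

K and G are still connected via K-F-G, so the component count stays at 1.

1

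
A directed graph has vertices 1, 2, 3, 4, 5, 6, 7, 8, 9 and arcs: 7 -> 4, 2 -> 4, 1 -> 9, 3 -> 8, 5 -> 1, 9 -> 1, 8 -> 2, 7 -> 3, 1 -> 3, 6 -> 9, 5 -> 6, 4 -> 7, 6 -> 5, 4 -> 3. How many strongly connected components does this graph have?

3

{2, 3, 4, 7, 8} are all mutually reachable — one SCC of size 5.
{5, 6} are all mutually reachable — one SCC of size 2.
{1, 9} are all mutually reachable — one SCC of size 2.
That gives 3 strongly connected components.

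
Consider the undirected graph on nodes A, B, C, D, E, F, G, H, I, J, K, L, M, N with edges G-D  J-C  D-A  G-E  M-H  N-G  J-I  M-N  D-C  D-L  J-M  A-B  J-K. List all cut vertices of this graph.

A, D, G, J, M

Removing A increases the component count from 2 to 3, so A is a cut vertex.
Removing D increases the component count from 2 to 4, so D is a cut vertex.
Removing G increases the component count from 2 to 3, so G is a cut vertex.
Likewise J, M are cut vertices.
By contrast removing N leaves 2 components; it is not a cut vertex. No other vertex is a cut vertex either.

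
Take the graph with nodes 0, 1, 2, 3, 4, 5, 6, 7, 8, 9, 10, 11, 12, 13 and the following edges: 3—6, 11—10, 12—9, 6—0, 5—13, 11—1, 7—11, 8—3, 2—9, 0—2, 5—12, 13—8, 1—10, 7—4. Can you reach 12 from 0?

From 0 we can reach 0, 2, 3, 5, 6, 8, 9, 12, 13, which includes 12.

Yes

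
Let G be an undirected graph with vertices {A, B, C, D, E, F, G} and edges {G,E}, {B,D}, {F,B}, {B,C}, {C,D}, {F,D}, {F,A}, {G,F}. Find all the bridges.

The edges on the cycle B-C-D-B are not bridges since each lies on that cycle.
But removing G - E disconnects G from E; removing A - F disconnects A from F; removing G - F disconnects G from F — these are bridges.

A-F, E-G, F-G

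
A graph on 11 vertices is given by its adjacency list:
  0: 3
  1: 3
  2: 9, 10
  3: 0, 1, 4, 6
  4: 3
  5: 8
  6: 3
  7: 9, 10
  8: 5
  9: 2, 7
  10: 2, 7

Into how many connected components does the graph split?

Starting from 5 we can reach 5, 8. That is one component of size 2.
Starting from 2 we can reach 2, 7, 9, 10. That is one component of size 4.
Starting from 0 we can reach 0, 1, 3, 4, 6. That is one component of size 5.
Total: 3 components.

3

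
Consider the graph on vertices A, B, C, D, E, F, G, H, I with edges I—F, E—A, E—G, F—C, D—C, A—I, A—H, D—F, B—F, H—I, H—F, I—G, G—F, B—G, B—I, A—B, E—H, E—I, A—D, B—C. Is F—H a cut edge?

After removing F—H, the path F-I-H still connects them, so the edge is not a bridge.

No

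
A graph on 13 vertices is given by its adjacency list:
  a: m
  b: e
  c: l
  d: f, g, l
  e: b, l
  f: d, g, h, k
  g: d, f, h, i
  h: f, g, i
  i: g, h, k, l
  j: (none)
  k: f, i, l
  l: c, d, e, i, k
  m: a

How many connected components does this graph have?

3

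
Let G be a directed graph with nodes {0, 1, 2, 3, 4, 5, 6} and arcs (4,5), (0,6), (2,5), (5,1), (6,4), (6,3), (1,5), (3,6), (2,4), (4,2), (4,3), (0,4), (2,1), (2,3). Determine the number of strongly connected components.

3

{2, 3, 4, 6} are all mutually reachable — one SCC of size 4.
{1, 5} are all mutually reachable — one SCC of size 2.
{0} is an SCC by itself.
That gives 3 strongly connected components.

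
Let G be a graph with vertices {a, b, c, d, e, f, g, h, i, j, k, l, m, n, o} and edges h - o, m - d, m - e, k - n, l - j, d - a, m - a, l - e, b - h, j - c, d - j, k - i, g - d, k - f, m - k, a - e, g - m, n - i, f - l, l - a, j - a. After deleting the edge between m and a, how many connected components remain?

m and a are still connected via m-d-a, so the component count stays at 2.

2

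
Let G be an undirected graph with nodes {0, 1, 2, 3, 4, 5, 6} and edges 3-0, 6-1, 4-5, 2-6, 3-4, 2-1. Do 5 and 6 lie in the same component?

The component containing 5 is {0, 3, 4, 5}, and 6 is not in it.

No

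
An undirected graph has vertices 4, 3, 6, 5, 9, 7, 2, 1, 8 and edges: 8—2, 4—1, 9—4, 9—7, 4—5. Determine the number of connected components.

4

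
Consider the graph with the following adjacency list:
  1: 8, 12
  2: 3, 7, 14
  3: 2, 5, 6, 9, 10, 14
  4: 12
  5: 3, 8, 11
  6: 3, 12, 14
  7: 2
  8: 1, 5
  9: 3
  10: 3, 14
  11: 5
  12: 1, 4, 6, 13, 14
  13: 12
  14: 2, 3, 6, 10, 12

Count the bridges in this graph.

The edges on the cycle 3-14-12-1-8-5-3 are not bridges since each lies on that cycle.
But removing 11-5 disconnects 11 from 5; removing 12-4 disconnects 12 from 4; removing 12-13 disconnects 12 from 13; removing 3-9 disconnects 3 from 9 — these are bridges.
In total 5 edges are bridges.

5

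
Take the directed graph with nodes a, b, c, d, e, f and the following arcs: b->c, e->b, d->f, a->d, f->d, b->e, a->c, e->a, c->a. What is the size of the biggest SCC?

2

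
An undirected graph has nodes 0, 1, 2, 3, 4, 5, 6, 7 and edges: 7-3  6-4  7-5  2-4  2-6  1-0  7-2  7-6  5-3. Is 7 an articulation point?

Deleting 7 raises the number of components from 2 to 3, so 7 is a cut vertex.

Yes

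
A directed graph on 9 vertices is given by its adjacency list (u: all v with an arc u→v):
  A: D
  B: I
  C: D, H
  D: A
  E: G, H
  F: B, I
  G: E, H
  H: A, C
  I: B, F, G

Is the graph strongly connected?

There is no directed path from G to F, so the graph is not strongly connected.

No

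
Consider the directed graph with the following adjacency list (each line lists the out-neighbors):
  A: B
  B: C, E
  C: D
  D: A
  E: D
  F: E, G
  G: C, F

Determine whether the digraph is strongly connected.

There is no directed path from E to F, so the graph is not strongly connected.

No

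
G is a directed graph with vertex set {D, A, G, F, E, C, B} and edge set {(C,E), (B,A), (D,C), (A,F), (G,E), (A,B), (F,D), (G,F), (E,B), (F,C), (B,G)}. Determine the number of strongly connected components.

1

{A, B, C, D, E, F, G} are all mutually reachable — one SCC of size 7.
That gives 1 strongly connected component.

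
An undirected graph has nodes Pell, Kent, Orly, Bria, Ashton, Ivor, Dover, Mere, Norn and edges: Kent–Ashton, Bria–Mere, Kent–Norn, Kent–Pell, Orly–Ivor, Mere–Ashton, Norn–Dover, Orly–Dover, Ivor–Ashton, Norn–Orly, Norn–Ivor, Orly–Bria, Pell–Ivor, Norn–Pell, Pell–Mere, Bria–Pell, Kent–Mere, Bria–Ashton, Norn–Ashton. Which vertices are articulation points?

none

Removing Ashton, for instance, still leaves 1 component. No single vertex removal increases the component count — the graph has no articulation points.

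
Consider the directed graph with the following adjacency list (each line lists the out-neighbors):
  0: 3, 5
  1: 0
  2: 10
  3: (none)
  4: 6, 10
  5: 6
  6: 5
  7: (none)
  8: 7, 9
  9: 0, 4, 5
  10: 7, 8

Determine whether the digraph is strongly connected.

There is no directed path from 8 to 1, so the graph is not strongly connected.

No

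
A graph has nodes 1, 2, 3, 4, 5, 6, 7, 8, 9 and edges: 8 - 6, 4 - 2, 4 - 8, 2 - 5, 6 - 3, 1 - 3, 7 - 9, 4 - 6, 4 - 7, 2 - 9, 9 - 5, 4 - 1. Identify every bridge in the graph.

The edges on the cycle 4-7-9-5-2-4 are not bridges since each lies on that cycle.
Every edge lies on some cycle, so there are no bridges.

none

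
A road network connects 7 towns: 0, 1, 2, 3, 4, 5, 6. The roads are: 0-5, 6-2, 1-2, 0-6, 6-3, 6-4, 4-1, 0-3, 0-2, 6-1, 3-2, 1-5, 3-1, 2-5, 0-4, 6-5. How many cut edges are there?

0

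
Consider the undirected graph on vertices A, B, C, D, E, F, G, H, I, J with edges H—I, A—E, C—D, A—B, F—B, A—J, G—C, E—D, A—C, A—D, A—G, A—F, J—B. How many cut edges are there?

1

The edges on the cycle A-J-B-A are not bridges since each lies on that cycle.
But removing H—I disconnects H from I — this is a bridge.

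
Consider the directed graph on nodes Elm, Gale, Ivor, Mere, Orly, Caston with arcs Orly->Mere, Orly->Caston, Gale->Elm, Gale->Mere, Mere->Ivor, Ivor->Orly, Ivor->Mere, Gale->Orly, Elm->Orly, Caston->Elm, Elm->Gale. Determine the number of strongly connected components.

{Elm, Gale, Ivor, Mere, Orly, Caston} are all mutually reachable — one SCC of size 6.
That gives 1 strongly connected component.

1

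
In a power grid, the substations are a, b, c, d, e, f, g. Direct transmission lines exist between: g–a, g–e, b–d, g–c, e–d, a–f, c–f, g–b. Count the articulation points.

1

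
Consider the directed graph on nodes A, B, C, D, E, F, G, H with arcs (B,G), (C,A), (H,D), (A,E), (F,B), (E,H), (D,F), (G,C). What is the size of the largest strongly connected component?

8

{A, B, C, D, E, F, G, H} are all mutually reachable — one SCC of size 8.
The largest has 8 vertices.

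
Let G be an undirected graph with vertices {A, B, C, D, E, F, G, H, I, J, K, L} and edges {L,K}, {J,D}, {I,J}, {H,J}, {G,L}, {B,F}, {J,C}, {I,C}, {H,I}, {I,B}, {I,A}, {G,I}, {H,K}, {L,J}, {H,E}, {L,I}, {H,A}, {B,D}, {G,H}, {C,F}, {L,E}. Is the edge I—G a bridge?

No

After removing I—G, the path I-L-G still connects them, so the edge is not a bridge.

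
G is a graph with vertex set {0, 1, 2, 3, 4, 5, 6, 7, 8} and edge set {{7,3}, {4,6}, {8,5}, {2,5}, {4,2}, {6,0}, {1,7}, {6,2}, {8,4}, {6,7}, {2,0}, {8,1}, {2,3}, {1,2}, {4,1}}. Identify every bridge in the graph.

none

The edges on the cycle 4-1-2-0-6-4 are not bridges since each lies on that cycle.
Every edge lies on some cycle, so there are no bridges.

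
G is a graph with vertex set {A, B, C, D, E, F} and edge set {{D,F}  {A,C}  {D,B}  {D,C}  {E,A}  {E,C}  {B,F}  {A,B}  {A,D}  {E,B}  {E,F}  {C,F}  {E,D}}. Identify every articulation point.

Removing D, for instance, still leaves 1 component. No single vertex removal increases the component count — the graph has no articulation points.

none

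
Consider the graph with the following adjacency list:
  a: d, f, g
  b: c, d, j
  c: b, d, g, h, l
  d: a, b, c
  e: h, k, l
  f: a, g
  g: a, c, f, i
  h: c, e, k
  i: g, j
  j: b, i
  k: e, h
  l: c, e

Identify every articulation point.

Removing c increases the component count from 1 to 2, so c is a cut vertex.
By contrast removing e leaves 1 component; it is not a cut vertex. No other vertex is a cut vertex either.

c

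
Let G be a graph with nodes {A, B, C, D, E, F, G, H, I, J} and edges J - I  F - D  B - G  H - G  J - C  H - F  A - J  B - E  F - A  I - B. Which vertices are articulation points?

B, F, J

Removing B increases the component count from 1 to 2, so B is a cut vertex.
Removing F increases the component count from 1 to 2, so F is a cut vertex.
Removing J increases the component count from 1 to 2, so J is a cut vertex.
By contrast removing A leaves 1 component; it is not a cut vertex. No other vertex is a cut vertex either.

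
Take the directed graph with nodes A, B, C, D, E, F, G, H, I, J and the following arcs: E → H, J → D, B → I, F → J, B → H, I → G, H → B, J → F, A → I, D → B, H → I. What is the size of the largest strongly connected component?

{B, H} are all mutually reachable — one SCC of size 2.
{F, J} are all mutually reachable — one SCC of size 2.
{G} is an SCC by itself.
{D} is an SCC by itself.
{C} is an SCC by itself.
(and 3 more singleton SCCs)
The largest has 2 vertices.

2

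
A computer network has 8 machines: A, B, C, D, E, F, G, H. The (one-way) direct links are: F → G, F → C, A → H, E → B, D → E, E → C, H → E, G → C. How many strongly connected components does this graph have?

{B} is an SCC by itself.
{A} is an SCC by itself.
{H} is an SCC by itself.
{E} is an SCC by itself.
{D} is an SCC by itself.
(and 3 more singleton SCCs)
That gives 8 strongly connected components.

8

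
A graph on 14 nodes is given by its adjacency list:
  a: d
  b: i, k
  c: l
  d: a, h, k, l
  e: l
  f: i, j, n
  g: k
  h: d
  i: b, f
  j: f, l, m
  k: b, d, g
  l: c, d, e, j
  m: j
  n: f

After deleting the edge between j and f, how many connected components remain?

1

j and f are still connected via j-l-d-k-b-i-f, so the component count stays at 1.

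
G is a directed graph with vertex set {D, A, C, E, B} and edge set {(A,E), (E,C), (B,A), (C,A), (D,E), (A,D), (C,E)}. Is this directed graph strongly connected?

No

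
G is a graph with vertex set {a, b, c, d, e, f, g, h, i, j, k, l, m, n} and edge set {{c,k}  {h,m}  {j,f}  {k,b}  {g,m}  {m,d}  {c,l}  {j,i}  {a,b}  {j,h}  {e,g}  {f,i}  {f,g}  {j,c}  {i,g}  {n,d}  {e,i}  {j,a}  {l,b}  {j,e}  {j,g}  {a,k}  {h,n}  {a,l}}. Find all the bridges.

The edges on the cycle c-k-b-l-c are not bridges since each lies on that cycle.
Every edge lies on some cycle, so there are no bridges.

none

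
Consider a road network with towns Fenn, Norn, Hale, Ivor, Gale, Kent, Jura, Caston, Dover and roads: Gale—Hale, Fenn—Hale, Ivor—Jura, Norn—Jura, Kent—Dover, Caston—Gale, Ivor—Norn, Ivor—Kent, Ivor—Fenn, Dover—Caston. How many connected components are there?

Starting from Fenn we can reach Fenn, Gale, Hale, Ivor, Jura, Kent, Norn, Dover, Caston. That is one component of size 9.
Total: 1 component.

1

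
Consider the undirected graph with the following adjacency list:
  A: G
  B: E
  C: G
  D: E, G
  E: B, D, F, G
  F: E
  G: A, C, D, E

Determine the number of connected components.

1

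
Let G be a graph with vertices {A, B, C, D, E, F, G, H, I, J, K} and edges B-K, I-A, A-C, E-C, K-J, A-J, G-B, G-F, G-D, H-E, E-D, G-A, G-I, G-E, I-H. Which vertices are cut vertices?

Removing G increases the component count from 1 to 2, so G is a cut vertex.
By contrast removing H leaves 1 component; it is not a cut vertex. No other vertex is a cut vertex either.

G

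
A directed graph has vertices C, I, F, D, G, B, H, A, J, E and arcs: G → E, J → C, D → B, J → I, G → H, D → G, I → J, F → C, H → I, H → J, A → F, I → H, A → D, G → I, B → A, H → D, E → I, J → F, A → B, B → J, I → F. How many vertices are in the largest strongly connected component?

8

{A, B, D, E, G, H, I, J} are all mutually reachable — one SCC of size 8.
{C} is an SCC by itself.
{F} is an SCC by itself.
The largest has 8 vertices.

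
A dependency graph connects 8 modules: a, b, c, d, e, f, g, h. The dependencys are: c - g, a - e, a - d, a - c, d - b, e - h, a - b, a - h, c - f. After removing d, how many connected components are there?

1

With d gone, the remaining components are: {a, b, c, e, f, g, h}.
That is 1 component.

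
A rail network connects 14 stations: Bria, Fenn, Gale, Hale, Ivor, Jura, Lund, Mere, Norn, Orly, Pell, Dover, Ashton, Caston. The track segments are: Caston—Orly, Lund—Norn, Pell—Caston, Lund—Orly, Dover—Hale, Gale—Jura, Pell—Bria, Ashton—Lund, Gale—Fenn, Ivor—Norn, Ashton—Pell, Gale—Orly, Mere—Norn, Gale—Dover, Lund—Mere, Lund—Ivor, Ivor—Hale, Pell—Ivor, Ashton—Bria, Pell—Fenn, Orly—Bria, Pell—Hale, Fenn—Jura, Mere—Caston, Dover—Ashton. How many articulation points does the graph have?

0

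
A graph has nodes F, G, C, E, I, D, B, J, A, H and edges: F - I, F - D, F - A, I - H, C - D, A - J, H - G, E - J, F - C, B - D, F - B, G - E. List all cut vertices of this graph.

F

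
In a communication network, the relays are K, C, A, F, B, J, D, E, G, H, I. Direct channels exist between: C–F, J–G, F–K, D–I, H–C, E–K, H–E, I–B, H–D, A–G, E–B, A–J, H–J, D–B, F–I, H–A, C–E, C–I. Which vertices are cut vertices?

H

Removing H increases the component count from 1 to 2, so H is a cut vertex.
By contrast removing E leaves 1 component; it is not a cut vertex. No other vertex is a cut vertex either.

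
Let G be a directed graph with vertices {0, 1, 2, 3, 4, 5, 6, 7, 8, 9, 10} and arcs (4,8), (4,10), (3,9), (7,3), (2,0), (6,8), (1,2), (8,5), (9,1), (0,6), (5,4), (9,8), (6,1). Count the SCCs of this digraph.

6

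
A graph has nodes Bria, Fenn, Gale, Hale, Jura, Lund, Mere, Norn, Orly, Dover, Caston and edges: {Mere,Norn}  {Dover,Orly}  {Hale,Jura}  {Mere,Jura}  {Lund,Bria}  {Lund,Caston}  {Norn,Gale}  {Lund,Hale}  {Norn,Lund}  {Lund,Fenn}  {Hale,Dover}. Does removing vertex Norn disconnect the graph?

Yes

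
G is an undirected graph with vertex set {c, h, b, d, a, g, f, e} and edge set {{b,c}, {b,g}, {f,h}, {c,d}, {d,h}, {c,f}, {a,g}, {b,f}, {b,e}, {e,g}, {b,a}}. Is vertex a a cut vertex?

Deleting a leaves 1 component (was 1) (its neighbors b, g remain connected to each other), so a is not a cut vertex.

No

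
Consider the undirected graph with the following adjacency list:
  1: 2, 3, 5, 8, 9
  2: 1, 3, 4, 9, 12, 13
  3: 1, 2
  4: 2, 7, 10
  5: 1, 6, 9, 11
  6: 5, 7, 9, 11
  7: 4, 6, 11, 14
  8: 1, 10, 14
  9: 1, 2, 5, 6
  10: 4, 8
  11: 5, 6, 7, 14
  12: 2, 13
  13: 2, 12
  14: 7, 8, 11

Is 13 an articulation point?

No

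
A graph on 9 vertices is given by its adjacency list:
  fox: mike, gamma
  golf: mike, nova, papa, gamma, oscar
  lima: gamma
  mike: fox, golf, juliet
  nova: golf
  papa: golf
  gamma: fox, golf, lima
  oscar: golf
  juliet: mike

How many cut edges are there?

5

The edges on the cycle mike-golf-gamma-fox-mike are not bridges since each lies on that cycle.
But removing golf-nova disconnects golf from nova; removing gamma-lima disconnects gamma from lima; removing mike-juliet disconnects mike from juliet; removing papa-golf disconnects papa from golf — these are bridges.
In total 5 edges are bridges.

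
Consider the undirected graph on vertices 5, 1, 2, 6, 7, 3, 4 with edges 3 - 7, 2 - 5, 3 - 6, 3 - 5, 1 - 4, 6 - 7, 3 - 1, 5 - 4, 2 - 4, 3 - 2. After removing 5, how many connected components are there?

With 5 gone, the remaining components are: {1, 2, 3, 4, 6, 7}.
That is 1 component.

1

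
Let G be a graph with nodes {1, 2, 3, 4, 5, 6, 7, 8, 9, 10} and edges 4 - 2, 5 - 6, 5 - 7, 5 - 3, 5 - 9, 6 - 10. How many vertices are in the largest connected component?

6

1 is isolated — a component by itself.
8 is isolated — a component by itself.
Starting from 2 we can reach 2, 4. That is one component of size 2.
Starting from 3 we can reach 3, 5, 6, 7, 9, 10. That is one component of size 6.
The largest has 6 vertices.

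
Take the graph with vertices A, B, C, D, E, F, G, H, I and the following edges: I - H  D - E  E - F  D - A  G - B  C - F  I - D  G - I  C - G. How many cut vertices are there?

3

Removing D increases the component count from 1 to 2, so D is a cut vertex.
Removing G increases the component count from 1 to 2, so G is a cut vertex.
Removing I increases the component count from 1 to 2, so I is a cut vertex.
By contrast removing C leaves 1 component; it is not a cut vertex. No other vertex is a cut vertex either.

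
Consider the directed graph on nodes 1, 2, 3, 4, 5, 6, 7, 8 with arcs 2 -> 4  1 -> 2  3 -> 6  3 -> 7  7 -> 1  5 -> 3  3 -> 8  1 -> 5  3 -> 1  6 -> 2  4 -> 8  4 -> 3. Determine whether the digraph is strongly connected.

No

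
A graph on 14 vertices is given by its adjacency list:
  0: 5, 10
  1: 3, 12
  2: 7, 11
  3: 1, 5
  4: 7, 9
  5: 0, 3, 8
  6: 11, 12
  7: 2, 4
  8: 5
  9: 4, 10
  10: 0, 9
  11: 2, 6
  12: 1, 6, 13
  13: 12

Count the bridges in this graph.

The edges on the cycle 5-0-10-9-4-7-2-11-6-12-1-3-5 are not bridges since each lies on that cycle.
But removing 5-8 disconnects 5 from 8; removing 12-13 disconnects 12 from 13 — these are bridges.
That makes 2 bridges.

2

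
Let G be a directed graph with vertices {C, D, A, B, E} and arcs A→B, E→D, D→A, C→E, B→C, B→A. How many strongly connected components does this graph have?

1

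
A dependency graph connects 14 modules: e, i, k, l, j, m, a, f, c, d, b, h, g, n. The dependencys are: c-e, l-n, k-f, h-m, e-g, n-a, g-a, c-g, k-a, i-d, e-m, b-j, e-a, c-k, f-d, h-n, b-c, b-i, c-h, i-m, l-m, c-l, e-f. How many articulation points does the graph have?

1

Removing b increases the component count from 1 to 2, so b is a cut vertex.
By contrast removing l leaves 1 component; it is not a cut vertex. No other vertex is a cut vertex either.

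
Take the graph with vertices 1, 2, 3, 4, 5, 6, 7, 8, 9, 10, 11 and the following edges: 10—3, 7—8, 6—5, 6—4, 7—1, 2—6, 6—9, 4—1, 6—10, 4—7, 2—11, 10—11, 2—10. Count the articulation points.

4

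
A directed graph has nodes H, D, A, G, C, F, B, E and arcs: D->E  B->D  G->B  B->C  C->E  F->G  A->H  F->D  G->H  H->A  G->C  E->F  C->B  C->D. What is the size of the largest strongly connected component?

{B, C, D, E, F, G} are all mutually reachable — one SCC of size 6.
{A, H} are all mutually reachable — one SCC of size 2.
The largest has 6 vertices.

6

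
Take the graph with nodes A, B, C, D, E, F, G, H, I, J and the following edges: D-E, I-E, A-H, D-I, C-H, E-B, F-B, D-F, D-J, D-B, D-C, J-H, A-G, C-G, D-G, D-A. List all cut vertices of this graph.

D

Removing D increases the component count from 1 to 2, so D is a cut vertex.
By contrast removing A leaves 1 component; it is not a cut vertex. No other vertex is a cut vertex either.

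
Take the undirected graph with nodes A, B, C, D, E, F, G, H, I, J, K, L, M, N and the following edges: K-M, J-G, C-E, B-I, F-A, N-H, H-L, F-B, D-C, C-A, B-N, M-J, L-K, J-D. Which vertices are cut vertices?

Removing B increases the component count from 1 to 2, so B is a cut vertex.
Removing C increases the component count from 1 to 2, so C is a cut vertex.
Removing J increases the component count from 1 to 2, so J is a cut vertex.
By contrast removing F leaves 1 component; it is not a cut vertex. No other vertex is a cut vertex either.

B, C, J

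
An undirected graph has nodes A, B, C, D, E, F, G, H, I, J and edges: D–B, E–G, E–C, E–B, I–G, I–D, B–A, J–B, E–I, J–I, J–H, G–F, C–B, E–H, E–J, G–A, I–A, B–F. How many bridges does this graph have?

0

The edges on the cycle E-J-I-G-A-B-C-E are not bridges since each lies on that cycle.
Every edge lies on some cycle, so there are no bridges.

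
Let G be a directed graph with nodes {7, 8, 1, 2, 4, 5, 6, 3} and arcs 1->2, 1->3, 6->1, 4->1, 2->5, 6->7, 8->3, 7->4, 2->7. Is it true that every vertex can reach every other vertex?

There is no directed path from 3 to 2, so the graph is not strongly connected.

No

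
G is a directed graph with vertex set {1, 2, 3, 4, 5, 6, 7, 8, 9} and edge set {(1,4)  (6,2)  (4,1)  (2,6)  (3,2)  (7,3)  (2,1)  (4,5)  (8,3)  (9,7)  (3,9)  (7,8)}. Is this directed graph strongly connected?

There is no directed path from 5 to 7, so the graph is not strongly connected.

No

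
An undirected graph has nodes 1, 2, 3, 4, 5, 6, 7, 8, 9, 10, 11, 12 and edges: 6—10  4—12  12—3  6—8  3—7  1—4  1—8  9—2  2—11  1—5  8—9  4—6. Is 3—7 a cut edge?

Yes

Removing 3—7 leaves no path between 3 and 7: the component count goes from 1 to 2. So it is a bridge.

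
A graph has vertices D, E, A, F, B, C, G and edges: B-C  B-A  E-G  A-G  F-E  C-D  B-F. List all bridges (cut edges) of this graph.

The edges on the cycle B-F-E-G-A-B are not bridges since each lies on that cycle.
But removing C-D disconnects C from D; removing C-B disconnects C from B — these are bridges.

B-C, C-D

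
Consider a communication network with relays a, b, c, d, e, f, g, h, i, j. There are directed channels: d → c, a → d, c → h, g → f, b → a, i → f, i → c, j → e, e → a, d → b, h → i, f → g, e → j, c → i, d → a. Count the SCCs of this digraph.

4

{a, b, d} are all mutually reachable — one SCC of size 3.
{c, h, i} are all mutually reachable — one SCC of size 3.
{e, j} are all mutually reachable — one SCC of size 2.
{f, g} are all mutually reachable — one SCC of size 2.
That gives 4 strongly connected components.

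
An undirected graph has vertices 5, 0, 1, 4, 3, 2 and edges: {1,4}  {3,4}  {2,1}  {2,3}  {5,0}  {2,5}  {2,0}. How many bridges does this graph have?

0

The edges on the cycle 2-5-0-2 are not bridges since each lies on that cycle.
Every edge lies on some cycle, so there are no bridges.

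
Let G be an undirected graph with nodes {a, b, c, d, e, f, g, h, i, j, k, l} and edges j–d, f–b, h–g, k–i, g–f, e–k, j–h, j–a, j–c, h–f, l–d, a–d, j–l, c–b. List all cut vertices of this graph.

j, k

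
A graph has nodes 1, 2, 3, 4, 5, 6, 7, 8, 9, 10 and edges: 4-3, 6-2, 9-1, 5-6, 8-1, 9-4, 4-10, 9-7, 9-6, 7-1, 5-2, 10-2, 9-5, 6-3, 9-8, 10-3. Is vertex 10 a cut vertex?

Deleting 10 leaves 1 component (was 1) (its neighbors 2, 3, 4 remain connected to each other), so 10 is not a cut vertex.

No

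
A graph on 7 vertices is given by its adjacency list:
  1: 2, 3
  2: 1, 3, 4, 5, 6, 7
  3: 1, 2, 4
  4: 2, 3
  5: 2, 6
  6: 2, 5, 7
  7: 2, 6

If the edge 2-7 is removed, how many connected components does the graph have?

2 and 7 are still connected via 2-6-7, so the component count stays at 1.

1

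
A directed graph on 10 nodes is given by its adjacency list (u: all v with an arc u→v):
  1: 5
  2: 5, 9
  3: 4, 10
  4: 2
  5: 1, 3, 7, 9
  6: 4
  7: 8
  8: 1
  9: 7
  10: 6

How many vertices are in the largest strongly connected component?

{1, 2, 3, 4, 5, 6, 7, 8, 9, 10} are all mutually reachable — one SCC of size 10.
The largest has 10 vertices.

10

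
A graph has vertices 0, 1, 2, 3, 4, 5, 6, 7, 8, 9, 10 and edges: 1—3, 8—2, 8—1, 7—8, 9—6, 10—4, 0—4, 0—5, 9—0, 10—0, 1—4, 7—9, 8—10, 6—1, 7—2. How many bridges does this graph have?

The edges on the cycle 8-10-0-4-1-8 are not bridges since each lies on that cycle.
But removing 3—1 disconnects 3 from 1; removing 0—5 disconnects 0 from 5 — these are bridges.
That makes 2 bridges.

2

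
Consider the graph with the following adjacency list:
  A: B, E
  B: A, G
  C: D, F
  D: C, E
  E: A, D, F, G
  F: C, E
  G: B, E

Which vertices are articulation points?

E

Removing E increases the component count from 1 to 2, so E is a cut vertex.
By contrast removing F leaves 1 component; it is not a cut vertex. No other vertex is a cut vertex either.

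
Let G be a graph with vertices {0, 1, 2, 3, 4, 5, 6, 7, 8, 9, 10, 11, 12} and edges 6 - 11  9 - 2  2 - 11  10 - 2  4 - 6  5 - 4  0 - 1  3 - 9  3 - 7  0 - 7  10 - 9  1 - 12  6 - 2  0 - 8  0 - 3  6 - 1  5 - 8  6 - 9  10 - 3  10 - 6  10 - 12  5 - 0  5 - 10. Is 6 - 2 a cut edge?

No

After removing 6 - 2, the path 6-10-2 still connects them, so the edge is not a bridge.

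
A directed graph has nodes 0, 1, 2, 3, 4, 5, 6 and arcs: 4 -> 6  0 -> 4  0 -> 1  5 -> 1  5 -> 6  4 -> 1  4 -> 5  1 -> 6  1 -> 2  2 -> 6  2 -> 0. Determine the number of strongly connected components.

3

{0, 1, 2, 4, 5} are all mutually reachable — one SCC of size 5.
{6} is an SCC by itself.
{3} is an SCC by itself.
That gives 3 strongly connected components.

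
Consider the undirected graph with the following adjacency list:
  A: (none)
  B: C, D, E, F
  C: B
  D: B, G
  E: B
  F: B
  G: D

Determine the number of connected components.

A is isolated — a component by itself.
Starting from B we can reach B, C, D, E, F, G. That is one component of size 6.
Total: 2 components.

2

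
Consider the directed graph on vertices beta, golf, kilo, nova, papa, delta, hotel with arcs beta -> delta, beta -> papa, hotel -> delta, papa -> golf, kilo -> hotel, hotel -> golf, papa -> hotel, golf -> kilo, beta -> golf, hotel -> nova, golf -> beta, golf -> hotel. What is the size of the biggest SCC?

{beta, golf, kilo, papa, hotel} are all mutually reachable — one SCC of size 5.
{delta} is an SCC by itself.
{nova} is an SCC by itself.
The largest has 5 vertices.

5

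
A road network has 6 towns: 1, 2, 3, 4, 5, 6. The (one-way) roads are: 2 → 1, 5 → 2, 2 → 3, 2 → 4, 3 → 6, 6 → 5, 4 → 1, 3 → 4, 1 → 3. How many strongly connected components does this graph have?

{1, 2, 3, 4, 5, 6} are all mutually reachable — one SCC of size 6.
That gives 1 strongly connected component.

1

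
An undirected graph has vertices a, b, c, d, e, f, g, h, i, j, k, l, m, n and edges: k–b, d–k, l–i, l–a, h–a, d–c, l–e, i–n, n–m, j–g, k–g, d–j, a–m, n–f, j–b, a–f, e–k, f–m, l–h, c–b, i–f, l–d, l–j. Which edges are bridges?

The edges on the cycle i-n-f-i are not bridges since each lies on that cycle.
Every edge lies on some cycle, so there are no bridges.

none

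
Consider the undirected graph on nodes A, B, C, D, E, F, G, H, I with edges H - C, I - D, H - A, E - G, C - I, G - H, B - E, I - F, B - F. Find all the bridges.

A-H, D-I

The edges on the cycle B-E-G-H-C-I-F-B are not bridges since each lies on that cycle.
But removing A - H disconnects A from H; removing I - D disconnects I from D — these are bridges.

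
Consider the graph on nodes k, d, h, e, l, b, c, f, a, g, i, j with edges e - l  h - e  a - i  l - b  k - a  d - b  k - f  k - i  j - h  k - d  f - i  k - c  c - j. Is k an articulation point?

Deleting k raises the number of components from 2 to 3, so k is a cut vertex.

Yes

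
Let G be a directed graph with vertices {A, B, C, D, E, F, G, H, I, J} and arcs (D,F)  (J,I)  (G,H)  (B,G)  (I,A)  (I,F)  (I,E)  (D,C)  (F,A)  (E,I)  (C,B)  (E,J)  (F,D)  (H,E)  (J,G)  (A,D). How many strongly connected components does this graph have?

1

{A, B, C, D, E, F, G, H, I, J} are all mutually reachable — one SCC of size 10.
That gives 1 strongly connected component.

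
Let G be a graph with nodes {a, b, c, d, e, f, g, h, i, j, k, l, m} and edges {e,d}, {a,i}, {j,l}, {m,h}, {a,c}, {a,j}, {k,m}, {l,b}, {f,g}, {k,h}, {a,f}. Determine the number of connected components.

3

Starting from d we can reach d, e. That is one component of size 2.
Starting from h we can reach h, k, m. That is one component of size 3.
Starting from a we can reach a, b, c, f, g, i, j, l. That is one component of size 8.
Total: 3 components.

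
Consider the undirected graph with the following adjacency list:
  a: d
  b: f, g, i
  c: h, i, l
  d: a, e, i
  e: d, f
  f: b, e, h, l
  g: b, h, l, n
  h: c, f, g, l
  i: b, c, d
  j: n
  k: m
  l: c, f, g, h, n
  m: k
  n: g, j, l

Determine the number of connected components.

2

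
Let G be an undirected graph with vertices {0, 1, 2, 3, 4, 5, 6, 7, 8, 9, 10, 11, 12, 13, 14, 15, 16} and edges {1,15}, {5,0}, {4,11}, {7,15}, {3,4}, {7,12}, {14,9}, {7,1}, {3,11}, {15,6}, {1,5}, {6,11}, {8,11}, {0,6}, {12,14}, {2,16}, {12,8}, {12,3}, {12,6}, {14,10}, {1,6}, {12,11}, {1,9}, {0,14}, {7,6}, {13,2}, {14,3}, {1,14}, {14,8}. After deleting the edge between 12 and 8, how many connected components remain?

12 and 8 are still connected via 12-14-8, so the component count stays at 2.

2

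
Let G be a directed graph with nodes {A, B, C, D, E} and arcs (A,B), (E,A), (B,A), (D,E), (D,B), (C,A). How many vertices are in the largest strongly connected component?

2

{A, B} are all mutually reachable — one SCC of size 2.
{E} is an SCC by itself.
{D} is an SCC by itself.
{C} is an SCC by itself.
The largest has 2 vertices.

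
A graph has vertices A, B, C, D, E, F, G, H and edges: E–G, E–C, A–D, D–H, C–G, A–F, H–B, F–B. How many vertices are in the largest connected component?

Starting from C we can reach C, E, G. That is one component of size 3.
Starting from A we can reach A, B, D, F, H. That is one component of size 5.
The largest has 5 vertices.

5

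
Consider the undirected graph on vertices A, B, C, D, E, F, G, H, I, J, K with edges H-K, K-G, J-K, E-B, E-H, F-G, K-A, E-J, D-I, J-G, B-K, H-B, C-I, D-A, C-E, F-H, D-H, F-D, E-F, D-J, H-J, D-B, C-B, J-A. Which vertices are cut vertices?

Removing F, for instance, still leaves 1 component. No single vertex removal increases the component count — the graph has no articulation points.

none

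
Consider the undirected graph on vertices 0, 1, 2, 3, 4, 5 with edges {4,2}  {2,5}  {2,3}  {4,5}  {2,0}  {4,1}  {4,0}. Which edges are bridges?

The edges on the cycle 4-2-5-4 are not bridges since each lies on that cycle.
But removing 2 - 3 disconnects 2 from 3; removing 1 - 4 disconnects 1 from 4 — these are bridges.

1-4, 2-3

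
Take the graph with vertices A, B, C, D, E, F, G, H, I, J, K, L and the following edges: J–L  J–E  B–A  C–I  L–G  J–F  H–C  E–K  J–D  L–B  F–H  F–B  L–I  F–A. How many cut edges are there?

The edges on the cycle J-L-I-C-H-F-J are not bridges since each lies on that cycle.
But removing D–J disconnects D from J; removing E–J disconnects E from J; removing L–G disconnects L from G; removing E–K disconnects E from K — these are bridges.
That makes 4 bridges.

4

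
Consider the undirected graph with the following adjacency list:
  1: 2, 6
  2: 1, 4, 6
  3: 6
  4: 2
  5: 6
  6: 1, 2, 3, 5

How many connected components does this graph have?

Starting from 1 we can reach 1, 2, 3, 4, 5, 6. That is one component of size 6.
Total: 1 component.

1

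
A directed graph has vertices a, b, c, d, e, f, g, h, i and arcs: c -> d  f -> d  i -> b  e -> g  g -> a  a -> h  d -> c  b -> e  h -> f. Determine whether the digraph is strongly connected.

No

There is no directed path from a to i, so the graph is not strongly connected.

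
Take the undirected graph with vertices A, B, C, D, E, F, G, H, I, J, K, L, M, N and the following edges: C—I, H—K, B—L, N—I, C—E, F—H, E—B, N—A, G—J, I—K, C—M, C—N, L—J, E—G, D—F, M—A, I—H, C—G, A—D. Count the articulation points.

1

Removing C increases the component count from 1 to 2, so C is a cut vertex.
By contrast removing N leaves 1 component; it is not a cut vertex. No other vertex is a cut vertex either.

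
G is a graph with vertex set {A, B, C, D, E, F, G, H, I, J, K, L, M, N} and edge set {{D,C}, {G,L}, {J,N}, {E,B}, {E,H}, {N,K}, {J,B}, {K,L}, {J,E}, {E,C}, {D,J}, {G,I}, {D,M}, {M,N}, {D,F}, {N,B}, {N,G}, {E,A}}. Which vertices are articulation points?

D, E, G, N

Removing D increases the component count from 1 to 2, so D is a cut vertex.
Removing E increases the component count from 1 to 3, so E is a cut vertex.
Removing G increases the component count from 1 to 2, so G is a cut vertex.
Likewise N is a cut vertex.
By contrast removing A leaves 1 component; it is not a cut vertex. No other vertex is a cut vertex either.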